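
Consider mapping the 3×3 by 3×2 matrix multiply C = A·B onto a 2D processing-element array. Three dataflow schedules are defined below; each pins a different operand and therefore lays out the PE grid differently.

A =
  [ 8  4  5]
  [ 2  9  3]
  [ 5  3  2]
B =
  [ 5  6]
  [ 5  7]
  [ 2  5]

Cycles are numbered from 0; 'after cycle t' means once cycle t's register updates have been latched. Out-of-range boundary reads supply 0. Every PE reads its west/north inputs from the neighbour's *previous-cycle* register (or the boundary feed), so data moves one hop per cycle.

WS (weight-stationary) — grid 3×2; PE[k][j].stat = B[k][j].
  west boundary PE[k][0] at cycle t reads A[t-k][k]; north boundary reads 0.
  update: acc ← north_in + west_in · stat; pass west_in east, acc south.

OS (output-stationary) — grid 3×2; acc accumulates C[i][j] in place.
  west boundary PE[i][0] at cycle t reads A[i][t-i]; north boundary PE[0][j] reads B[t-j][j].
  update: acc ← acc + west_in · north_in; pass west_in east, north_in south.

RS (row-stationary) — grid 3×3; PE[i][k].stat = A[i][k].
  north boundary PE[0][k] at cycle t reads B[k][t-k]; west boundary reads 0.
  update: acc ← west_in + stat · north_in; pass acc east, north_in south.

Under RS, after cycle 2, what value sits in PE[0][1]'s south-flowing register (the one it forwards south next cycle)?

register = 7

RS on a 3×3 grid — tracing PE[0][1] and its feeders:
  0: (0,0).acc=40  regs=<40,5>
  0: (0,1).acc=0  regs=<0,0>
  1: (0,0).acc=48  regs=<48,6>
  1: (0,1).acc=60  regs=<60,5>
  2: (0,0).acc=0  regs=<0,0>
  2: (0,1).acc=76  regs=<76,7>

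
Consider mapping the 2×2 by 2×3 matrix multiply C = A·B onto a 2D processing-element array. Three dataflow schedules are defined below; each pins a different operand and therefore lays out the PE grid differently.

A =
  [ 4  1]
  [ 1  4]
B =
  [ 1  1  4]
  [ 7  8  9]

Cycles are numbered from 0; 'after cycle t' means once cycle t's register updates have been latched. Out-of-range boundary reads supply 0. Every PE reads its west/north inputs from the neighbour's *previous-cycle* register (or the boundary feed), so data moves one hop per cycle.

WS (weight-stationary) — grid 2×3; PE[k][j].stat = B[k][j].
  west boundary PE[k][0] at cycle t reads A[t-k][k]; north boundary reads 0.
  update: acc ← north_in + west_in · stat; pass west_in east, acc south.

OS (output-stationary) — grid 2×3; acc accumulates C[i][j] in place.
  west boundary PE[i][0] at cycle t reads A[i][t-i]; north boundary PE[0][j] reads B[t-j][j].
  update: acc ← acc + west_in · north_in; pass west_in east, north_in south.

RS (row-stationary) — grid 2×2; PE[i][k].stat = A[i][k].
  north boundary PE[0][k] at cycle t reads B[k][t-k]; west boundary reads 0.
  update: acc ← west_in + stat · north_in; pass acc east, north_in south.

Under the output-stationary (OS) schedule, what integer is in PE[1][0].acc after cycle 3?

OS on a 2×3 grid — tracing PE[1][0] and its feeders:
  c0 r0c0: 4 / 4 / 1
  c0 r1c0: 0 / 0 / 0
  c1 r0c0: 11 / 1 / 7
  c1 r1c0: 1 / 1 / 1
  c2 r0c0: 11 / 0 / 0
  c2 r1c0: 29 / 4 / 7
  c3 r0c0: 11 / 0 / 0
  c3 r1c0: 29 / 0 / 0

PE[1][0].acc = 29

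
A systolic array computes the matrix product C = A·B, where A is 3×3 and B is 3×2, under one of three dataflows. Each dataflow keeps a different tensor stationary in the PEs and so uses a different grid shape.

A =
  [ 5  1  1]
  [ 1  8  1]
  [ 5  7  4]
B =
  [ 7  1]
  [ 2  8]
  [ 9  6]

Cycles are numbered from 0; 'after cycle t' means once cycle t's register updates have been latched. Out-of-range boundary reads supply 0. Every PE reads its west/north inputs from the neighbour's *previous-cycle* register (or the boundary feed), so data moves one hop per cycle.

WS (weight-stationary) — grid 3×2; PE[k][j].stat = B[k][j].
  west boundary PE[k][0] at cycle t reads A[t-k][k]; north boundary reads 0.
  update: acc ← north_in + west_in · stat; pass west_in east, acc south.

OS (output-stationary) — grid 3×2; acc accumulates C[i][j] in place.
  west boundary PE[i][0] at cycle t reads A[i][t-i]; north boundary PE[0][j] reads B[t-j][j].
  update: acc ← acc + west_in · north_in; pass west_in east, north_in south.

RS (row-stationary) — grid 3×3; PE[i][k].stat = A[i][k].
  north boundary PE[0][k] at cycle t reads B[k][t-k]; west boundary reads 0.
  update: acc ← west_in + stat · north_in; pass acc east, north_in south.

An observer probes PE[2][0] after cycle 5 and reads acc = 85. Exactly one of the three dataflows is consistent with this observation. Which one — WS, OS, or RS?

dataflow = OS

— WS: 3×2; PE[2][0] trace:
  c0 r2c0: 0 / 0 / 0
  c1 r2c0: 0 / 0 / 0
  c2 r2c0: 46 / 1 / 46
  c3 r2c0: 32 / 1 / 32
  c4 r2c0: 85 / 4 / 85
  c5 r2c0: 0 / 0 / 0
— OS: 3×2; PE[2][0] trace:
  c0 r2c0: 0 / 0 / 0
  c1 r2c0: 0 / 0 / 0
  c2 r2c0: 35 / 5 / 7
  c3 r2c0: 49 / 7 / 2
  c4 r2c0: 85 / 4 / 9
  c5 r2c0: 85 / 0 / 0
— RS: 3×3; PE[2][0] trace:
  c0 r2c0: 0 / 0 / 0
  c1 r2c0: 0 / 0 / 0
  c2 r2c0: 35 / 35 / 7
  c3 r2c0: 5 / 5 / 1
  c4 r2c0: 0 / 0 / 0
  c5 r2c0: 0 / 0 / 0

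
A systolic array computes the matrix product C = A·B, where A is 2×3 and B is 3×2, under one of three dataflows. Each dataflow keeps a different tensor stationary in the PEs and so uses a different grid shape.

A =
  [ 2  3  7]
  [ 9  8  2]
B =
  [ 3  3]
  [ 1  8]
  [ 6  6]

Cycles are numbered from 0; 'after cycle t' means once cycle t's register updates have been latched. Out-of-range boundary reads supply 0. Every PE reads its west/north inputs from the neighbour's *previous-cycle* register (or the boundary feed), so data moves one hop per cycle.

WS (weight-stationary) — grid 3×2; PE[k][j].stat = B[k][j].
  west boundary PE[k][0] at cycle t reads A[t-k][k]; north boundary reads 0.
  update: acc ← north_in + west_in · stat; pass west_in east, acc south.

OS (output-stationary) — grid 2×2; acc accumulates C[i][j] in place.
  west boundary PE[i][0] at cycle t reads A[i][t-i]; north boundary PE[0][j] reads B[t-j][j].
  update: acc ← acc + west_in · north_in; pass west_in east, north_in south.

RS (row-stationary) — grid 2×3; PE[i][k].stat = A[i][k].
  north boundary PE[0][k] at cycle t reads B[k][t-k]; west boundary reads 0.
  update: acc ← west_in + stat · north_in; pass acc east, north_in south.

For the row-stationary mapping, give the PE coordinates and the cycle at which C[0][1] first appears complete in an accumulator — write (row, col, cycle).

(row, col, cycle) = (0, 2, 3)

Under RS, C[0][1] lands at PE[0][2]:
  after 0 — PE[0][2] acc=0, pass-E 0, pass-S 0
  after 1 — PE[0][2] acc=0, pass-E 0, pass-S 0
  after 2 — PE[0][2] acc=51, pass-E 51, pass-S 6
  after 3 — PE[0][2] acc=72, pass-E 72, pass-S 6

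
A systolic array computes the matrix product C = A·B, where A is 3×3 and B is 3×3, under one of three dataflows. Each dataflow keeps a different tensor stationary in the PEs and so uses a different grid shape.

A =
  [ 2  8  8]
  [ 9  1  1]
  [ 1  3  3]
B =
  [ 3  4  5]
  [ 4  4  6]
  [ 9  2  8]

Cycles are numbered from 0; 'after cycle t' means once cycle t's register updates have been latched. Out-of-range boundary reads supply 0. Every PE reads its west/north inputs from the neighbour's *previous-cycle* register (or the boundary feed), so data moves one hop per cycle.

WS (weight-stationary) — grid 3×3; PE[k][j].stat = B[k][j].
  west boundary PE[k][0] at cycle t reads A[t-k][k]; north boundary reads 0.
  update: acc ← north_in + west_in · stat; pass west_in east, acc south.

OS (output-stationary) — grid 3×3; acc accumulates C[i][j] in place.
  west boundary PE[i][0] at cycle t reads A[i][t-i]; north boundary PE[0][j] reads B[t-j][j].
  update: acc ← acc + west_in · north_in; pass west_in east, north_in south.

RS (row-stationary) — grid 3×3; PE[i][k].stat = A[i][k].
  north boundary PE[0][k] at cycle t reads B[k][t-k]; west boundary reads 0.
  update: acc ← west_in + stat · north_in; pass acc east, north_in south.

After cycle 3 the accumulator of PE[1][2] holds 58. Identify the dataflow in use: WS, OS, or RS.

— WS: 3×3; PE[1][2] trace:
  @0  [1,2]  acc 0  |  →0  ↓0
  @1  [1,2]  acc 0  |  →0  ↓0
  @2  [1,2]  acc 0  |  →0  ↓0
  @3  [1,2]  acc 58  |  →8  ↓58
— OS: 3×3; PE[1][2] trace:
  @0  [1,2]  acc 0  |  →0  ↓0
  @1  [1,2]  acc 0  |  →0  ↓0
  @2  [1,2]  acc 0  |  →0  ↓0
  @3  [1,2]  acc 45  |  →9  ↓5
— RS: 3×3; PE[1][2] trace:
  @0  [1,2]  acc 0  |  →0  ↓0
  @1  [1,2]  acc 0  |  →0  ↓0
  @2  [1,2]  acc 0  |  →0  ↓0
  @3  [1,2]  acc 40  |  →40  ↓9

dataflow = WS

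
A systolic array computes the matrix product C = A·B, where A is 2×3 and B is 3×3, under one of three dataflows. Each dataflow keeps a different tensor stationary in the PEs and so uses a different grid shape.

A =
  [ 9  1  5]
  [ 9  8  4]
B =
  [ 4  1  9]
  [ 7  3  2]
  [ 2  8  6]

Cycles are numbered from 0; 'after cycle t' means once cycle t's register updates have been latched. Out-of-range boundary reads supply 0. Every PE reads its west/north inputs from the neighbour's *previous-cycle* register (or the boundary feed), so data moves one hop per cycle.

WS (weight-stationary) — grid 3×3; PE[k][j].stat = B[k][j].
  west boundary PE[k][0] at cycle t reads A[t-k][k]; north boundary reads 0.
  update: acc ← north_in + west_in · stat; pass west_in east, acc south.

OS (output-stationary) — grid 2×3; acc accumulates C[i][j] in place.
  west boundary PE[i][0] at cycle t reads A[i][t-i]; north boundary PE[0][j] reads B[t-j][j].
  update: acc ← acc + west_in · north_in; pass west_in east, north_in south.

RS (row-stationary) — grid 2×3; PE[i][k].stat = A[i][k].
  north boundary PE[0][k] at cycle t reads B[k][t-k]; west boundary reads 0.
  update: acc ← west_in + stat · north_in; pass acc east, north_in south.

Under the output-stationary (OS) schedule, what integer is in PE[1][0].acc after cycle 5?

OS (2×3). Following PE[1][0] plus its west/north inputs:
  t=0 PE[0][0]: acc=36 h=9 v=4
  t=0 PE[1][0]: acc=0 h=0 v=0
  t=1 PE[0][0]: acc=43 h=1 v=7
  t=1 PE[1][0]: acc=36 h=9 v=4
  t=2 PE[0][0]: acc=53 h=5 v=2
  t=2 PE[1][0]: acc=92 h=8 v=7
  t=3 PE[0][0]: acc=53 h=0 v=0
  t=3 PE[1][0]: acc=100 h=4 v=2
  t=4 PE[0][0]: acc=53 h=0 v=0
  t=4 PE[1][0]: acc=100 h=0 v=0
  t=5 PE[0][0]: acc=53 h=0 v=0
  t=5 PE[1][0]: acc=100 h=0 v=0

PE[1][0].acc = 100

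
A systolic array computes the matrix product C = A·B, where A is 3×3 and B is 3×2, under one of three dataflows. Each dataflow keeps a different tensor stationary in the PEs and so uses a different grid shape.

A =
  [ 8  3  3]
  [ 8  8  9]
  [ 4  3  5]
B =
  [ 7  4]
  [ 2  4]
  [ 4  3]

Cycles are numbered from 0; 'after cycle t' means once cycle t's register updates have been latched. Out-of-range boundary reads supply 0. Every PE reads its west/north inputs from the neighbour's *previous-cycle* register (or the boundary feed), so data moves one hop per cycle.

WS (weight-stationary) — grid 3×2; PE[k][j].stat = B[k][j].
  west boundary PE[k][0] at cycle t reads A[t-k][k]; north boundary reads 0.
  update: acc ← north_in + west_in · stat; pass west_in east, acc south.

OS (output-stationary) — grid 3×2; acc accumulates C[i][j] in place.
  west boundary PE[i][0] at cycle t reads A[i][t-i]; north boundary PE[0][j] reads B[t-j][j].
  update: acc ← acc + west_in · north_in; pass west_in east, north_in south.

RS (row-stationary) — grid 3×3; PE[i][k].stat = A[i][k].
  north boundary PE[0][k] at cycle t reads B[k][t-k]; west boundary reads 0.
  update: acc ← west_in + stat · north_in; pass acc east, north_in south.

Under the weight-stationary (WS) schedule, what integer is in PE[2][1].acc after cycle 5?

PE[2][1].acc = 43

Tracing WS — 3×2 array, target PE[2][1]:
  @0  [1,1]  acc 0  |  →0  ↓0
  @0  [2,0]  acc 0  |  →0  ↓0
  @0  [2,1]  acc 0  |  →0  ↓0
  @1  [1,1]  acc 0  |  →0  ↓0
  @1  [2,0]  acc 0  |  →0  ↓0
  @1  [2,1]  acc 0  |  →0  ↓0
  @2  [1,1]  acc 44  |  →3  ↓44
  @2  [2,0]  acc 74  |  →3  ↓74
  @2  [2,1]  acc 0  |  →0  ↓0
  @3  [1,1]  acc 64  |  →8  ↓64
  @3  [2,0]  acc 108  |  →9  ↓108
  @3  [2,1]  acc 53  |  →3  ↓53
  @4  [1,1]  acc 28  |  →3  ↓28
  @4  [2,0]  acc 54  |  →5  ↓54
  @4  [2,1]  acc 91  |  →9  ↓91
  @5  [1,1]  acc 0  |  →0  ↓0
  @5  [2,0]  acc 0  |  →0  ↓0
  @5  [2,1]  acc 43  |  →5  ↓43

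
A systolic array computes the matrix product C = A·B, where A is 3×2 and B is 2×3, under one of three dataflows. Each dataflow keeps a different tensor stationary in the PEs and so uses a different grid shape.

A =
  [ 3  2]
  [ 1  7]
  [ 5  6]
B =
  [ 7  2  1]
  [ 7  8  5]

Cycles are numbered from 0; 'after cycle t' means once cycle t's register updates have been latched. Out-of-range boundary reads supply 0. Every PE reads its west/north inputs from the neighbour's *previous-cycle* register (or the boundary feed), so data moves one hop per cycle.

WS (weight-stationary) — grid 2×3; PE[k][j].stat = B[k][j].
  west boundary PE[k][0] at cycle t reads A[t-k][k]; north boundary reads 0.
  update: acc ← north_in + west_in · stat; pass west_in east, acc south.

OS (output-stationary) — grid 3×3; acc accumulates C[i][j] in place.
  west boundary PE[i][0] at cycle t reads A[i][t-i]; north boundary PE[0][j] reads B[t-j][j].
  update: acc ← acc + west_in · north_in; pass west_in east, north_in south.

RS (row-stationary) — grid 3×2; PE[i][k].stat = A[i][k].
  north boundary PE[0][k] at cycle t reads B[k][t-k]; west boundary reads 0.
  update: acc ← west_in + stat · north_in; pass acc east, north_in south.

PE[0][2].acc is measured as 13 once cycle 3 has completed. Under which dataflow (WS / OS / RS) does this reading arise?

WS [2×3] PE[0][2] across cycles:
  step 0 · PE0,2: acc=0; fwd→0 fwd↓0
  step 1 · PE0,2: acc=0; fwd→0 fwd↓0
  step 2 · PE0,2: acc=3; fwd→3 fwd↓3
  step 3 · PE0,2: acc=1; fwd→1 fwd↓1
OS [3×3] PE[0][2] across cycles:
  step 0 · PE0,2: acc=0; fwd→0 fwd↓0
  step 1 · PE0,2: acc=0; fwd→0 fwd↓0
  step 2 · PE0,2: acc=3; fwd→3 fwd↓1
  step 3 · PE0,2: acc=13; fwd→2 fwd↓5
— RS: 3×2 array has no PE[0][2].

dataflow = OS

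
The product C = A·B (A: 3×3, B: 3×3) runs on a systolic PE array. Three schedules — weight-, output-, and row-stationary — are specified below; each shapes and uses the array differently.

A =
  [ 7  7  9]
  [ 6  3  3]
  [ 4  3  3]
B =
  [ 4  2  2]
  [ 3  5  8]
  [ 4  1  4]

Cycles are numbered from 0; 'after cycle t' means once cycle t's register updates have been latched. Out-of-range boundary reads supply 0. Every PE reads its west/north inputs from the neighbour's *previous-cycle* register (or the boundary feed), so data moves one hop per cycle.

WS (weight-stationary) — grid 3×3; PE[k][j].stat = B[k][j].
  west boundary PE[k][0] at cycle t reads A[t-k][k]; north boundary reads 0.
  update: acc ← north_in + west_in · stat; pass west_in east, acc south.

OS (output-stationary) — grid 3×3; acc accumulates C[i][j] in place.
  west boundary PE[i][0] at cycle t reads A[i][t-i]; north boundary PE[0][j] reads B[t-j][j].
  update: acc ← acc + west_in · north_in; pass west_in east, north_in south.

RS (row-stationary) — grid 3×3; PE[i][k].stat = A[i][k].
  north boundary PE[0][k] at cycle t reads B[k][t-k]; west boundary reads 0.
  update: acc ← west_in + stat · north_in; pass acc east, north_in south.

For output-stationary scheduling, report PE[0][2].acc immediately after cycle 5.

OS 3×3: PE[0][2] cycle-by-cycle (with neighbour feeds):
  after 0 — PE[0][1] acc=0, pass-E 0, pass-S 0
  after 0 — PE[0][2] acc=0, pass-E 0, pass-S 0
  after 1 — PE[0][1] acc=14, pass-E 7, pass-S 2
  after 1 — PE[0][2] acc=0, pass-E 0, pass-S 0
  after 2 — PE[0][1] acc=49, pass-E 7, pass-S 5
  after 2 — PE[0][2] acc=14, pass-E 7, pass-S 2
  after 3 — PE[0][1] acc=58, pass-E 9, pass-S 1
  after 3 — PE[0][2] acc=70, pass-E 7, pass-S 8
  after 4 — PE[0][1] acc=58, pass-E 0, pass-S 0
  after 4 — PE[0][2] acc=106, pass-E 9, pass-S 4
  after 5 — PE[0][1] acc=58, pass-E 0, pass-S 0
  after 5 — PE[0][2] acc=106, pass-E 0, pass-S 0

PE[0][2].acc = 106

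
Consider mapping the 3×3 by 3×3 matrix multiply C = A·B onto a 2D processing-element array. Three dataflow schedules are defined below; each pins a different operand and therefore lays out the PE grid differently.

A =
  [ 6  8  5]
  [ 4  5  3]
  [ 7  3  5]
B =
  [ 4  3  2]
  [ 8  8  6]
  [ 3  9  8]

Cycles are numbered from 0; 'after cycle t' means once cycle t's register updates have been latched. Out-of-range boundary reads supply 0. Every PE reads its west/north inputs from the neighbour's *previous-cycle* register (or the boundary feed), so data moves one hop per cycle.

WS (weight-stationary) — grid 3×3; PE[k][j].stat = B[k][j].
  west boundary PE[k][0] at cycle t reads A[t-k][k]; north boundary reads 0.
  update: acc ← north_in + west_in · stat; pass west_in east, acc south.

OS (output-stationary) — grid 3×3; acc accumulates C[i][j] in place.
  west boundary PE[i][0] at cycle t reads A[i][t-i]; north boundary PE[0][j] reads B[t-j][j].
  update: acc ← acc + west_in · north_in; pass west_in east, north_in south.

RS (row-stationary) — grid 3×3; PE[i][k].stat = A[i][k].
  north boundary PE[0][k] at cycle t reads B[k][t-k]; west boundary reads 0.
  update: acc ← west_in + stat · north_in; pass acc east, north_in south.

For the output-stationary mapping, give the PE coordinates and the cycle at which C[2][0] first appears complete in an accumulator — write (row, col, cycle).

OS — PE[2][0] is where C[2][0] collects:
  @0  [2,0]  acc 0  |  →0  ↓0
  @1  [2,0]  acc 0  |  →0  ↓0
  @2  [2,0]  acc 28  |  →7  ↓4
  @3  [2,0]  acc 52  |  →3  ↓8
  @4  [2,0]  acc 67  |  →5  ↓3

(row, col, cycle) = (2, 0, 4)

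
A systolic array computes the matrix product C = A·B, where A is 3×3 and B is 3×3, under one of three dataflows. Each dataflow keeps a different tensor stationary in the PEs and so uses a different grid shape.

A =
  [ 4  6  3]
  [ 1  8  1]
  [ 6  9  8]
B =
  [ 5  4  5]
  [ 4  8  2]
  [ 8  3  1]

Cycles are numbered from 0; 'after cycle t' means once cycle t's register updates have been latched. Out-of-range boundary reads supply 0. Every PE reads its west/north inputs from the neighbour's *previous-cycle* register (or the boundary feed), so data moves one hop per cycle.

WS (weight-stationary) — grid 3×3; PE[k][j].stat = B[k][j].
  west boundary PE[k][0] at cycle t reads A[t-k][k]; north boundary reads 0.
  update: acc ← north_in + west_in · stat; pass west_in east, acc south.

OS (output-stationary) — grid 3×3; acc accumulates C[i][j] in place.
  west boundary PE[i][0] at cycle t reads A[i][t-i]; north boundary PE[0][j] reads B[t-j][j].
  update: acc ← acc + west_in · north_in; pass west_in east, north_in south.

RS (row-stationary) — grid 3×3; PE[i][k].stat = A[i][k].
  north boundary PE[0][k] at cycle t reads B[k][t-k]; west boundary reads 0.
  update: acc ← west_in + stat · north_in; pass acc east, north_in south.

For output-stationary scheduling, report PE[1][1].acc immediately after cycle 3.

OS (3×3). Following PE[1][1] plus its west/north inputs:
  [0] (0,1) acc=0 (h:0 v:0)
  [0] (1,0) acc=0 (h:0 v:0)
  [0] (1,1) acc=0 (h:0 v:0)
  [1] (0,1) acc=16 (h:4 v:4)
  [1] (1,0) acc=5 (h:1 v:5)
  [1] (1,1) acc=0 (h:0 v:0)
  [2] (0,1) acc=64 (h:6 v:8)
  [2] (1,0) acc=37 (h:8 v:4)
  [2] (1,1) acc=4 (h:1 v:4)
  [3] (0,1) acc=73 (h:3 v:3)
  [3] (1,0) acc=45 (h:1 v:8)
  [3] (1,1) acc=68 (h:8 v:8)

PE[1][1].acc = 68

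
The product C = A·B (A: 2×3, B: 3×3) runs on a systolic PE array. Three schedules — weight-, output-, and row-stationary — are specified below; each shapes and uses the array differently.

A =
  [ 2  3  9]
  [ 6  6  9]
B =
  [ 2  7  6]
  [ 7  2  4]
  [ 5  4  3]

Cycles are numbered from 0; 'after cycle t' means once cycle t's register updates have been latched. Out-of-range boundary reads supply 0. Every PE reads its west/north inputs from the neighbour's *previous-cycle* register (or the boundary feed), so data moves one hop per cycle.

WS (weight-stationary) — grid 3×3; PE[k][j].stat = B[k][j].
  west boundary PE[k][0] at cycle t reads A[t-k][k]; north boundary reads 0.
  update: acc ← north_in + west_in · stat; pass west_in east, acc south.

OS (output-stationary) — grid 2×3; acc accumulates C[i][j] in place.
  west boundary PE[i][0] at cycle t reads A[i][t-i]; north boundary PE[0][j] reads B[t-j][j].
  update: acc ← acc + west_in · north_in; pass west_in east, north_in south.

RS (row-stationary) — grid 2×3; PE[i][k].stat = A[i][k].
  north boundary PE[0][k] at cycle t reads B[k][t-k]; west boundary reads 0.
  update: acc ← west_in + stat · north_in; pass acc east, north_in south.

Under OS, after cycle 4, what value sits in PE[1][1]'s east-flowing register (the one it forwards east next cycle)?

Tracing OS — 2×3 array, target PE[1][1]:
  t=0 PE[0][1]: acc=0 h=0 v=0
  t=0 PE[1][0]: acc=0 h=0 v=0
  t=0 PE[1][1]: acc=0 h=0 v=0
  t=1 PE[0][1]: acc=14 h=2 v=7
  t=1 PE[1][0]: acc=12 h=6 v=2
  t=1 PE[1][1]: acc=0 h=0 v=0
  t=2 PE[0][1]: acc=20 h=3 v=2
  t=2 PE[1][0]: acc=54 h=6 v=7
  t=2 PE[1][1]: acc=42 h=6 v=7
  t=3 PE[0][1]: acc=56 h=9 v=4
  t=3 PE[1][0]: acc=99 h=9 v=5
  t=3 PE[1][1]: acc=54 h=6 v=2
  t=4 PE[0][1]: acc=56 h=0 v=0
  t=4 PE[1][0]: acc=99 h=0 v=0
  t=4 PE[1][1]: acc=90 h=9 v=4

register = 9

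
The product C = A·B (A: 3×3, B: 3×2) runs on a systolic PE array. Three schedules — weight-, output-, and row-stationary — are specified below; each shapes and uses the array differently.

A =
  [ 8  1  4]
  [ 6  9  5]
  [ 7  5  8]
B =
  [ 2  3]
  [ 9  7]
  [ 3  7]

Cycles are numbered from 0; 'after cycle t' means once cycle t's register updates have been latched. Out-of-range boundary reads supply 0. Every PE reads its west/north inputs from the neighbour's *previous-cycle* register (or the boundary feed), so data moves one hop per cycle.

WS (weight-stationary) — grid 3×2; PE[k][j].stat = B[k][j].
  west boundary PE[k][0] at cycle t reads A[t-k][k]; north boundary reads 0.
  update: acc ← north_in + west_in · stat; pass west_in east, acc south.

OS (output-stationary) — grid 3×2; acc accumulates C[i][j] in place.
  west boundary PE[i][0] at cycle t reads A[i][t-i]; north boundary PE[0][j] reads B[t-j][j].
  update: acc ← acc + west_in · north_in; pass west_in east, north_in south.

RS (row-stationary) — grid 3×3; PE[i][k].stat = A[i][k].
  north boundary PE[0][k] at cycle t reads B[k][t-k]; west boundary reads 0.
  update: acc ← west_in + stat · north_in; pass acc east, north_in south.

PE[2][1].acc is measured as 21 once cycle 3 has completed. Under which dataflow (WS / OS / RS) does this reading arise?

dataflow = OS

Under WS (3×2), PE[2][1]:
  t=0 PE[2][1]: acc=0 h=0 v=0
  t=1 PE[2][1]: acc=0 h=0 v=0
  t=2 PE[2][1]: acc=0 h=0 v=0
  t=3 PE[2][1]: acc=59 h=4 v=59
Under OS (3×2), PE[2][1]:
  t=0 PE[2][1]: acc=0 h=0 v=0
  t=1 PE[2][1]: acc=0 h=0 v=0
  t=2 PE[2][1]: acc=0 h=0 v=0
  t=3 PE[2][1]: acc=21 h=7 v=3
Under RS (3×3), PE[2][1]:
  t=0 PE[2][1]: acc=0 h=0 v=0
  t=1 PE[2][1]: acc=0 h=0 v=0
  t=2 PE[2][1]: acc=0 h=0 v=0
  t=3 PE[2][1]: acc=59 h=59 v=9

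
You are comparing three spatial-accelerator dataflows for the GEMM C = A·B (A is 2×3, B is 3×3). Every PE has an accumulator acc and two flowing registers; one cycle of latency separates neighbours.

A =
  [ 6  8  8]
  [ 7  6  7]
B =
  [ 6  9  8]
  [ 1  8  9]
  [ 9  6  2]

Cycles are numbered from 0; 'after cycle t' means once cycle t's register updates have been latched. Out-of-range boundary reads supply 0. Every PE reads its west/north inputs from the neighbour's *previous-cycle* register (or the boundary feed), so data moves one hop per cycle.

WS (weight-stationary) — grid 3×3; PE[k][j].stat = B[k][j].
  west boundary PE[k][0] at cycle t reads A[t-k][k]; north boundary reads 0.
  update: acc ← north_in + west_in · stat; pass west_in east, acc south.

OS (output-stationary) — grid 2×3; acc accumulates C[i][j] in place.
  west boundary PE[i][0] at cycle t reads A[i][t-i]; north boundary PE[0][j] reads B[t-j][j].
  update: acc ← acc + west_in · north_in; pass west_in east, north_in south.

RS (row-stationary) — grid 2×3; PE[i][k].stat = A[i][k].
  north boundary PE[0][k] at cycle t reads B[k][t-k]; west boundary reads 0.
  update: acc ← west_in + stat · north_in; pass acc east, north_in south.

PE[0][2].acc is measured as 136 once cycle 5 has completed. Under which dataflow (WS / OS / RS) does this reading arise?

dataflow = OS

WS [3×3] PE[0][2] across cycles:
  0: (0,2).acc=0  regs=<0,0>
  1: (0,2).acc=0  regs=<0,0>
  2: (0,2).acc=48  regs=<6,48>
  3: (0,2).acc=56  regs=<7,56>
  4: (0,2).acc=0  regs=<0,0>
  5: (0,2).acc=0  regs=<0,0>
OS [2×3] PE[0][2] across cycles:
  0: (0,2).acc=0  regs=<0,0>
  1: (0,2).acc=0  regs=<0,0>
  2: (0,2).acc=48  regs=<6,8>
  3: (0,2).acc=120  regs=<8,9>
  4: (0,2).acc=136  regs=<8,2>
  5: (0,2).acc=136  regs=<0,0>
RS [2×3] PE[0][2] across cycles:
  0: (0,2).acc=0  regs=<0,0>
  1: (0,2).acc=0  regs=<0,0>
  2: (0,2).acc=116  regs=<116,9>
  3: (0,2).acc=166  regs=<166,6>
  4: (0,2).acc=136  regs=<136,2>
  5: (0,2).acc=0  regs=<0,0>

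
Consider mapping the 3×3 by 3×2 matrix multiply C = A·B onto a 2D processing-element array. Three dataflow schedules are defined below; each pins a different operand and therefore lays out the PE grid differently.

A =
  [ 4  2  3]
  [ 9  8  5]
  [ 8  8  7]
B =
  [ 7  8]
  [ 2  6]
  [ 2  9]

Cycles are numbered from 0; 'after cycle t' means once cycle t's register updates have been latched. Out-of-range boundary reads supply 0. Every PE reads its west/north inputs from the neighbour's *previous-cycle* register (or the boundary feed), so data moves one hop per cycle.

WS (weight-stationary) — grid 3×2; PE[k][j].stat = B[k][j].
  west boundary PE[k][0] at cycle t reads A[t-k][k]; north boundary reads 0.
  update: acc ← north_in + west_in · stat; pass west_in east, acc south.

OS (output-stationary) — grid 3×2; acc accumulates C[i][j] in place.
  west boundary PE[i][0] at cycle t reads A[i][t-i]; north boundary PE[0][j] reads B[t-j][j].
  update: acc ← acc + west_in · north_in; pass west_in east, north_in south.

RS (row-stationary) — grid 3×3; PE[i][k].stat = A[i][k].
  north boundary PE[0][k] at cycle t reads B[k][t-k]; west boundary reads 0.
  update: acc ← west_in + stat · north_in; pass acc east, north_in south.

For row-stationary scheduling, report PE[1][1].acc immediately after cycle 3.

RS 3×3: PE[1][1] cycle-by-cycle (with neighbour feeds):
  after 0 — PE[0][1] acc=0, pass-E 0, pass-S 0
  after 0 — PE[1][0] acc=0, pass-E 0, pass-S 0
  after 0 — PE[1][1] acc=0, pass-E 0, pass-S 0
  after 1 — PE[0][1] acc=32, pass-E 32, pass-S 2
  after 1 — PE[1][0] acc=63, pass-E 63, pass-S 7
  after 1 — PE[1][1] acc=0, pass-E 0, pass-S 0
  after 2 — PE[0][1] acc=44, pass-E 44, pass-S 6
  after 2 — PE[1][0] acc=72, pass-E 72, pass-S 8
  after 2 — PE[1][1] acc=79, pass-E 79, pass-S 2
  after 3 — PE[0][1] acc=0, pass-E 0, pass-S 0
  after 3 — PE[1][0] acc=0, pass-E 0, pass-S 0
  after 3 — PE[1][1] acc=120, pass-E 120, pass-S 6

PE[1][1].acc = 120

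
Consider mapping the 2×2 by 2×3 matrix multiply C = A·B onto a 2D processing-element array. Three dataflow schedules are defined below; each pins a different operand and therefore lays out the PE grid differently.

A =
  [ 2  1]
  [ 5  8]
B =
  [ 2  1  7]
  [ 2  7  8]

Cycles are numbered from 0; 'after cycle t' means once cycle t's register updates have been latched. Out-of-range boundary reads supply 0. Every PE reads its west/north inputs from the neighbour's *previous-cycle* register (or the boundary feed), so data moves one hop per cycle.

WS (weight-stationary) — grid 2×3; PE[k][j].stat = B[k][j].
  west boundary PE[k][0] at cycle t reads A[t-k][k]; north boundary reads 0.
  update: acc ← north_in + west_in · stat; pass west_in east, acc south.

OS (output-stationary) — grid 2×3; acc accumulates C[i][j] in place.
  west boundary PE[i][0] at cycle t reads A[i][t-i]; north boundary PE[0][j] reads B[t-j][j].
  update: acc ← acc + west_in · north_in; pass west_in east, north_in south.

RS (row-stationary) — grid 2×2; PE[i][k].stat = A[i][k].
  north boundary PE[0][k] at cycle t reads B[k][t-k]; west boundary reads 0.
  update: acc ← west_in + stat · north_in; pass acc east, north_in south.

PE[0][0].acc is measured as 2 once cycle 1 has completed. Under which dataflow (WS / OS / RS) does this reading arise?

— WS: 2×3; PE[0][0] trace:
  0: (0,0).acc=4  regs=<2,4>
  1: (0,0).acc=10  regs=<5,10>
— OS: 2×3; PE[0][0] trace:
  0: (0,0).acc=4  regs=<2,2>
  1: (0,0).acc=6  regs=<1,2>
— RS: 2×2; PE[0][0] trace:
  0: (0,0).acc=4  regs=<4,2>
  1: (0,0).acc=2  regs=<2,1>

dataflow = RS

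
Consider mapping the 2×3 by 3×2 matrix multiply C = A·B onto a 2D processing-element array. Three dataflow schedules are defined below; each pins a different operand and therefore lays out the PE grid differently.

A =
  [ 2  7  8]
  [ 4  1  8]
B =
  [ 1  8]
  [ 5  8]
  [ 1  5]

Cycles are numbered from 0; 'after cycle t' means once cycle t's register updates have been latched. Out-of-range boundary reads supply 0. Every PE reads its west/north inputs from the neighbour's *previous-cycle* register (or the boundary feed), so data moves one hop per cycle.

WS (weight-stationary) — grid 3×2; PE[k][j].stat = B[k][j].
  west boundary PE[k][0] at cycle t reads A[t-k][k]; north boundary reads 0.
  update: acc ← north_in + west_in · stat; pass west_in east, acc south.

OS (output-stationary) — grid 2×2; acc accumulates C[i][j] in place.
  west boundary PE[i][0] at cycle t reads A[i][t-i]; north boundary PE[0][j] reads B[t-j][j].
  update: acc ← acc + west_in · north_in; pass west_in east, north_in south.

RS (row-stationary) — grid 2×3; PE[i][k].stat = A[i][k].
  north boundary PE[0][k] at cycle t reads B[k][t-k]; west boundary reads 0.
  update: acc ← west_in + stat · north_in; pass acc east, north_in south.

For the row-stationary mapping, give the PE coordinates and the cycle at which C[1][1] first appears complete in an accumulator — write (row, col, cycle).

RS: C[1][1] accumulates in PE[1][2]:
  after 0 — PE[1][2] acc=0, pass-E 0, pass-S 0
  after 1 — PE[1][2] acc=0, pass-E 0, pass-S 0
  after 2 — PE[1][2] acc=0, pass-E 0, pass-S 0
  after 3 — PE[1][2] acc=17, pass-E 17, pass-S 1
  after 4 — PE[1][2] acc=80, pass-E 80, pass-S 5

(row, col, cycle) = (1, 2, 4)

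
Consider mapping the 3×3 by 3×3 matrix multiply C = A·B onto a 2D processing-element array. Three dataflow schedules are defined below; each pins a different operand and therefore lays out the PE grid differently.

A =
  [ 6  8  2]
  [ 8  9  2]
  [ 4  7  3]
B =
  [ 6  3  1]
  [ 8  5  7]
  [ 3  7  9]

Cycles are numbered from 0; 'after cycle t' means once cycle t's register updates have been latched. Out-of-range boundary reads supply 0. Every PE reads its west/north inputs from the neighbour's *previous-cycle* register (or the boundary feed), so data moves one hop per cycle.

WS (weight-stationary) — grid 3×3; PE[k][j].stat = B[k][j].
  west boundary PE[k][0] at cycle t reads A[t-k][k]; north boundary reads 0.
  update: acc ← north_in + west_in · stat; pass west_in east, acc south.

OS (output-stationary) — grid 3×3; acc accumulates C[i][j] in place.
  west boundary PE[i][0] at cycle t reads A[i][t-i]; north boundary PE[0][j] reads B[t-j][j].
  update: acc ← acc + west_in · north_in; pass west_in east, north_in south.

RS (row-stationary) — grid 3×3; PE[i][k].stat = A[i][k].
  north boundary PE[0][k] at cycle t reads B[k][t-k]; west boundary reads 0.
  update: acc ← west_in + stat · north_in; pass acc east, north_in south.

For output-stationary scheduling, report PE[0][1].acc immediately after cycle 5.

PE[0][1].acc = 72

Tracing OS — 3×3 array, target PE[0][1]:
  step 0 · PE0,0: acc=36; fwd→6 fwd↓6
  step 0 · PE0,1: acc=0; fwd→0 fwd↓0
  step 1 · PE0,0: acc=100; fwd→8 fwd↓8
  step 1 · PE0,1: acc=18; fwd→6 fwd↓3
  step 2 · PE0,0: acc=106; fwd→2 fwd↓3
  step 2 · PE0,1: acc=58; fwd→8 fwd↓5
  step 3 · PE0,0: acc=106; fwd→0 fwd↓0
  step 3 · PE0,1: acc=72; fwd→2 fwd↓7
  step 4 · PE0,0: acc=106; fwd→0 fwd↓0
  step 4 · PE0,1: acc=72; fwd→0 fwd↓0
  step 5 · PE0,0: acc=106; fwd→0 fwd↓0
  step 5 · PE0,1: acc=72; fwd→0 fwd↓0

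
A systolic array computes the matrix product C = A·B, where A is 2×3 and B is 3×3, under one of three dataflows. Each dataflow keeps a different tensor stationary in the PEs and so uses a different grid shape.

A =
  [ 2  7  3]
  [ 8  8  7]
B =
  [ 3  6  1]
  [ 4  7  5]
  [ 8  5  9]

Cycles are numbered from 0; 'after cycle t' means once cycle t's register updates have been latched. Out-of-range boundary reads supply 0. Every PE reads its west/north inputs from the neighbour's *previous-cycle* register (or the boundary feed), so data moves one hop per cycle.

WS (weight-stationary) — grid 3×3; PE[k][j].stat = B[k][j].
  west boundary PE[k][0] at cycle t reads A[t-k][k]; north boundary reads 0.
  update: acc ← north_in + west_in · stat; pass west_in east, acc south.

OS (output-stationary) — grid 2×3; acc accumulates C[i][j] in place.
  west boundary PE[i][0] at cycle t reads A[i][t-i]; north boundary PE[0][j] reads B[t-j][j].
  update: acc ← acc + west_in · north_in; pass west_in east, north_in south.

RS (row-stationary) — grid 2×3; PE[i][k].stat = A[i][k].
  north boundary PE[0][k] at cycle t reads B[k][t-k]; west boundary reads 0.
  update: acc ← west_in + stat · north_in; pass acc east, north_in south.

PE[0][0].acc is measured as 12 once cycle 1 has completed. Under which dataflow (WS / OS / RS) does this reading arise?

WS [3×3] PE[0][0] across cycles:
  after 0 — PE[0][0] acc=6, pass-E 2, pass-S 6
  after 1 — PE[0][0] acc=24, pass-E 8, pass-S 24
OS [2×3] PE[0][0] across cycles:
  after 0 — PE[0][0] acc=6, pass-E 2, pass-S 3
  after 1 — PE[0][0] acc=34, pass-E 7, pass-S 4
RS [2×3] PE[0][0] across cycles:
  after 0 — PE[0][0] acc=6, pass-E 6, pass-S 3
  after 1 — PE[0][0] acc=12, pass-E 12, pass-S 6

dataflow = RS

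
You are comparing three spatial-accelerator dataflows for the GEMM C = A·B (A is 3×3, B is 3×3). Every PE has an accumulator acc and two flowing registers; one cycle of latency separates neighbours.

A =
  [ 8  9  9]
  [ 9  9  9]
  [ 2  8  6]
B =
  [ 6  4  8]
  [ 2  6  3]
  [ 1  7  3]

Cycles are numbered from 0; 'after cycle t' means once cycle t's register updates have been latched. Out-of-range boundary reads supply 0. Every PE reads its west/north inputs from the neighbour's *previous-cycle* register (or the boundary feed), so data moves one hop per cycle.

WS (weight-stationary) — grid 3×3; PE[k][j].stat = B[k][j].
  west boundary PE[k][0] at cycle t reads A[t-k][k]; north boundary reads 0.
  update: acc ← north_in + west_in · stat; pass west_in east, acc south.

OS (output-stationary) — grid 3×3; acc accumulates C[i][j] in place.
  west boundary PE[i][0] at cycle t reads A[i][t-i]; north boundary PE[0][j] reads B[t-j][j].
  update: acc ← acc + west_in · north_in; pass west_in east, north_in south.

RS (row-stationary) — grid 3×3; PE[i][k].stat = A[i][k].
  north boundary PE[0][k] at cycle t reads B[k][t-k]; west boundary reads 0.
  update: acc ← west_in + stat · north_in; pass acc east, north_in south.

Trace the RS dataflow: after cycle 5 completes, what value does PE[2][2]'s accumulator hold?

RS (3×3). Following PE[2][2] plus its west/north inputs:
  cycle 0: PE[1][2] → acc 0, east 0, south 0
  cycle 0: PE[2][1] → acc 0, east 0, south 0
  cycle 0: PE[2][2] → acc 0, east 0, south 0
  cycle 1: PE[1][2] → acc 0, east 0, south 0
  cycle 1: PE[2][1] → acc 0, east 0, south 0
  cycle 1: PE[2][2] → acc 0, east 0, south 0
  cycle 2: PE[1][2] → acc 0, east 0, south 0
  cycle 2: PE[2][1] → acc 0, east 0, south 0
  cycle 2: PE[2][2] → acc 0, east 0, south 0
  cycle 3: PE[1][2] → acc 81, east 81, south 1
  cycle 3: PE[2][1] → acc 28, east 28, south 2
  cycle 3: PE[2][2] → acc 0, east 0, south 0
  cycle 4: PE[1][2] → acc 153, east 153, south 7
  cycle 4: PE[2][1] → acc 56, east 56, south 6
  cycle 4: PE[2][2] → acc 34, east 34, south 1
  cycle 5: PE[1][2] → acc 126, east 126, south 3
  cycle 5: PE[2][1] → acc 40, east 40, south 3
  cycle 5: PE[2][2] → acc 98, east 98, south 7

PE[2][2].acc = 98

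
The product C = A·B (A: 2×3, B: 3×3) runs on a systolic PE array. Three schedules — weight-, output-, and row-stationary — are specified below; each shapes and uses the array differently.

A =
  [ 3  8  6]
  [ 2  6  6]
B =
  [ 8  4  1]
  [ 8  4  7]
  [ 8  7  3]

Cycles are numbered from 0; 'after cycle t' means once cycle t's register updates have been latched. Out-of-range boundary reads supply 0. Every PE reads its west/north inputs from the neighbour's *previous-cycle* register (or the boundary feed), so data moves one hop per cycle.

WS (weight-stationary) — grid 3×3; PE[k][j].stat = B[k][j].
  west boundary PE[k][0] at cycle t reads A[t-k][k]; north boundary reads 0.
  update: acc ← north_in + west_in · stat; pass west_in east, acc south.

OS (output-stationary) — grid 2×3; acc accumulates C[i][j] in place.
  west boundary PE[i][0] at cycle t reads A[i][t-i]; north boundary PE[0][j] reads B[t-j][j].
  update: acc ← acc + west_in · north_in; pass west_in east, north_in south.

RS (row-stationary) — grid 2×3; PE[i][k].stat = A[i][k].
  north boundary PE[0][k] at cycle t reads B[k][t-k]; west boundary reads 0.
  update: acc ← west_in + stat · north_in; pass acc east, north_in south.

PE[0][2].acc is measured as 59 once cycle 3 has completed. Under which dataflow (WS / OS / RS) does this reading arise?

dataflow = OS

— WS: 3×3; PE[0][2] trace:
  step 0 · PE0,2: acc=0; fwd→0 fwd↓0
  step 1 · PE0,2: acc=0; fwd→0 fwd↓0
  step 2 · PE0,2: acc=3; fwd→3 fwd↓3
  step 3 · PE0,2: acc=2; fwd→2 fwd↓2
— OS: 2×3; PE[0][2] trace:
  step 0 · PE0,2: acc=0; fwd→0 fwd↓0
  step 1 · PE0,2: acc=0; fwd→0 fwd↓0
  step 2 · PE0,2: acc=3; fwd→3 fwd↓1
  step 3 · PE0,2: acc=59; fwd→8 fwd↓7
— RS: 2×3; PE[0][2] trace:
  step 0 · PE0,2: acc=0; fwd→0 fwd↓0
  step 1 · PE0,2: acc=0; fwd→0 fwd↓0
  step 2 · PE0,2: acc=136; fwd→136 fwd↓8
  step 3 · PE0,2: acc=86; fwd→86 fwd↓7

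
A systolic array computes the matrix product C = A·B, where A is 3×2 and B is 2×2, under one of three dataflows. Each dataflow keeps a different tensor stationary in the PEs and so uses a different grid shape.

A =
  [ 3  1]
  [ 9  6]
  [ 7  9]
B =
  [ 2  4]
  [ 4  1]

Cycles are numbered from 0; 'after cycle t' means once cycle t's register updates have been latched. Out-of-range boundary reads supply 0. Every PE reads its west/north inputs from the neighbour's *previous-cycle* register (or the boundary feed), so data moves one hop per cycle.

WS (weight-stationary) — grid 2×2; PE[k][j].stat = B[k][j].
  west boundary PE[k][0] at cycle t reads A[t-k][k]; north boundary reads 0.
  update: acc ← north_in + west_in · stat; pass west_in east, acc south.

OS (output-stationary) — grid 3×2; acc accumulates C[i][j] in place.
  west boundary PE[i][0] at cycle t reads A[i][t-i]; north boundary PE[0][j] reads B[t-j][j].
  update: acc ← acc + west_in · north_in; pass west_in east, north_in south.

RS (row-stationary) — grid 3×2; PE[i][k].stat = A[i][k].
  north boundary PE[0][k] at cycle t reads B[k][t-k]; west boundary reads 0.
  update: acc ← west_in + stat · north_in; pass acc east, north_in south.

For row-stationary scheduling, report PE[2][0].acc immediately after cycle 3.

PE[2][0].acc = 28

Tracing RS — 3×2 array, target PE[2][0]:
  step 0 · PE1,0: acc=0; fwd→0 fwd↓0
  step 0 · PE2,0: acc=0; fwd→0 fwd↓0
  step 1 · PE1,0: acc=18; fwd→18 fwd↓2
  step 1 · PE2,0: acc=0; fwd→0 fwd↓0
  step 2 · PE1,0: acc=36; fwd→36 fwd↓4
  step 2 · PE2,0: acc=14; fwd→14 fwd↓2
  step 3 · PE1,0: acc=0; fwd→0 fwd↓0
  step 3 · PE2,0: acc=28; fwd→28 fwd↓4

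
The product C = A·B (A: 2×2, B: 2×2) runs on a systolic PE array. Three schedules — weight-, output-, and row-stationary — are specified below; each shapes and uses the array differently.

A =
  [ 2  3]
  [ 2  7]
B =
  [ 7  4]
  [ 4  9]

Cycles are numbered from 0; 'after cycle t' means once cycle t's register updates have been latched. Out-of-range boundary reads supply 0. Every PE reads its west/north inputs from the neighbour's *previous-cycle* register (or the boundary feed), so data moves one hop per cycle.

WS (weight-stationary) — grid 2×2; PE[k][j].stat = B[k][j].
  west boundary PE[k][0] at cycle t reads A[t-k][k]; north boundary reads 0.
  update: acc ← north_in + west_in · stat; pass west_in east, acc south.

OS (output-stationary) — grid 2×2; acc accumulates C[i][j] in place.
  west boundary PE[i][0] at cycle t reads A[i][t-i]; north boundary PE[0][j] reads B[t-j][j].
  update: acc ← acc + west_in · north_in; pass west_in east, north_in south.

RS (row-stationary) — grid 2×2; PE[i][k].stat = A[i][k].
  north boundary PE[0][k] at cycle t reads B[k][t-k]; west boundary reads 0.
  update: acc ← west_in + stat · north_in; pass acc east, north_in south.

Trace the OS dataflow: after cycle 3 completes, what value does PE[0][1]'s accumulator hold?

PE[0][1].acc = 35

OS 2×2: PE[0][1] cycle-by-cycle (with neighbour feeds):
  c0 r0c0: 14 / 2 / 7
  c0 r0c1: 0 / 0 / 0
  c1 r0c0: 26 / 3 / 4
  c1 r0c1: 8 / 2 / 4
  c2 r0c0: 26 / 0 / 0
  c2 r0c1: 35 / 3 / 9
  c3 r0c0: 26 / 0 / 0
  c3 r0c1: 35 / 0 / 0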